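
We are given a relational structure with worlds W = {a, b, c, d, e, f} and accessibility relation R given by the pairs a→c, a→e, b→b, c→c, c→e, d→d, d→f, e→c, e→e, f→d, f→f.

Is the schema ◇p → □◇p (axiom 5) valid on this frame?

Yes

The schema 5 characterises exactly the Euclidean frames.
Euclidean: yes — any two successors of a common world are R-related.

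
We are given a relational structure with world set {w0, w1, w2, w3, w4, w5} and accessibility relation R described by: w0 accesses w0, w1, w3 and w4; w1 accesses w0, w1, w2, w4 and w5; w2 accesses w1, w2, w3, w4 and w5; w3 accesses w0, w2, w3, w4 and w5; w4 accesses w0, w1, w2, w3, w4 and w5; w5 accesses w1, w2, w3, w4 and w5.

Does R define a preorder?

Reflexive: yes — every world is R-related to itself.
Transitive: no — w0 R w1 and w1 R w2, but not w0 R w2.
So R is not a preorder.

No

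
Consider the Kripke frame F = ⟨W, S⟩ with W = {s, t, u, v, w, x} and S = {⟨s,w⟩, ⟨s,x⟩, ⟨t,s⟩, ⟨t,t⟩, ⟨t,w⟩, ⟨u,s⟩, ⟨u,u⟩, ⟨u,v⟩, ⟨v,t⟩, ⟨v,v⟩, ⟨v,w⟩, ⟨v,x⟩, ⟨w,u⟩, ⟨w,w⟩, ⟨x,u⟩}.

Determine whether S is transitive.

No

Transitive: no — s S w and w S u, but not s S u.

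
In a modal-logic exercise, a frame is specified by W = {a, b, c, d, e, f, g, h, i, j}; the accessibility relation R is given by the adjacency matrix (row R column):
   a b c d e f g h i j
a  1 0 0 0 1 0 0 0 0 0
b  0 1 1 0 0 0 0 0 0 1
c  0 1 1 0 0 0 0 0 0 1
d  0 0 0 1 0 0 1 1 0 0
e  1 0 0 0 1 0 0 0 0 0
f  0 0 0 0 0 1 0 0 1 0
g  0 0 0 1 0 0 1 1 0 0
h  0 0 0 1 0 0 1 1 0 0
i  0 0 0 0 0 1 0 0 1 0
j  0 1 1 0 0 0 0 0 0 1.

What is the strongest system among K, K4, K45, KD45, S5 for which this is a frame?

S5

Transitive (axiom 4): yes — every two-step R-path is closed by a direct edge.
Euclidean (axiom 5): yes — any two successors of a common world are R-related.
Serial (axiom D): yes — every world has a successor (e.g. a R a).
Reflexive (axiom T): yes — every world is R-related to itself.
So F validates K, K4, K45, KD45, S5. The strongest is S5.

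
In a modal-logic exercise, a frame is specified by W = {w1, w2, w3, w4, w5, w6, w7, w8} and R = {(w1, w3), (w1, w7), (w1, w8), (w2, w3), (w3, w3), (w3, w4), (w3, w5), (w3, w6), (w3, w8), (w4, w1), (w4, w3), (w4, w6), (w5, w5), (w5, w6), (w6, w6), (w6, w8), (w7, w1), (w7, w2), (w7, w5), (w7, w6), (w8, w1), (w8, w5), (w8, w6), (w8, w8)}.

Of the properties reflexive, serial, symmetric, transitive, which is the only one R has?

Reflexive: no — w1 is not related to itself.
Serial: yes — every world has a successor (e.g. w1 R w3).
Symmetric: no — w1 R w3 but not w3 R w1.
Transitive: no — w1 R w3 and w3 R w4, but not w1 R w4.
Only serial holds.

serial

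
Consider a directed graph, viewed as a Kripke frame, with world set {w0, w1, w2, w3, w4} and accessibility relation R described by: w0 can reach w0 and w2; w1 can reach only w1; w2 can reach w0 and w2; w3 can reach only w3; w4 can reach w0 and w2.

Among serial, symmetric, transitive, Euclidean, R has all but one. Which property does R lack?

Serial: yes — every world has a successor (e.g. w0 R w0).
Symmetric: no — w4 R w0 but not w0 R w4.
Transitive: yes — every two-step R-path is closed by a direct edge.
Euclidean: yes — any two successors of a common world are R-related.
Only symmetric fails.

symmetric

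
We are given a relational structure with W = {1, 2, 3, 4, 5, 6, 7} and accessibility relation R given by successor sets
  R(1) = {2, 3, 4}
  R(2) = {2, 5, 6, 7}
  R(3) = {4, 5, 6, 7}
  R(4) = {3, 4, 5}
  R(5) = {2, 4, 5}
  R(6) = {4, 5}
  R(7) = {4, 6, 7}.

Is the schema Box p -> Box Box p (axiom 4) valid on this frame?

By correspondence theory, 4 is valid on a frame iff R is transitive.
Transitive: no — 1 R 2 and 2 R 5, but not 1 R 5.

No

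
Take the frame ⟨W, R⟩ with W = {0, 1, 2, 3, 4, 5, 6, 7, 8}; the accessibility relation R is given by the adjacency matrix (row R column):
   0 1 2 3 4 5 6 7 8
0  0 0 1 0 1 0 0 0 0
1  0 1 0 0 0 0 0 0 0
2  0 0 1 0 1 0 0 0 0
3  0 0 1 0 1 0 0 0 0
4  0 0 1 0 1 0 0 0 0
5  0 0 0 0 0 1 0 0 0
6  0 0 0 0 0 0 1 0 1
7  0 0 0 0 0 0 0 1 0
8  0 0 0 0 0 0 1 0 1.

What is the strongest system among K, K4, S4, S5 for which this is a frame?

Transitive (axiom 4): yes — every two-step R-path is closed by a direct edge.
Reflexive (axiom T): no — 0 is not related to itself.
Euclidean (axiom 5): yes — any two successors of a common world are R-related.
So F validates K, K4; S4 would additionally require R to be reflexive. The strongest is K4.

K4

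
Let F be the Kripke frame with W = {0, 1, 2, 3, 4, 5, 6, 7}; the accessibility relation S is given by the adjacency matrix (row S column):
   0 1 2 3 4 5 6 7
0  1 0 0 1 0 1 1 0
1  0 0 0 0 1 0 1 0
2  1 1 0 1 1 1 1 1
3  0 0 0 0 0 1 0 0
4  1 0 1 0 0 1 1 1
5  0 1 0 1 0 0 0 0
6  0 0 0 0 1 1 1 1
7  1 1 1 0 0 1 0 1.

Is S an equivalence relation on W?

Reflexive: no — 1 is not related to itself.
Symmetric: no — 0 S 3 but not 3 S 0.
Transitive: no — 0 S 5 and 5 S 1, but not 0 S 1.
So S is not an equivalence relation.

No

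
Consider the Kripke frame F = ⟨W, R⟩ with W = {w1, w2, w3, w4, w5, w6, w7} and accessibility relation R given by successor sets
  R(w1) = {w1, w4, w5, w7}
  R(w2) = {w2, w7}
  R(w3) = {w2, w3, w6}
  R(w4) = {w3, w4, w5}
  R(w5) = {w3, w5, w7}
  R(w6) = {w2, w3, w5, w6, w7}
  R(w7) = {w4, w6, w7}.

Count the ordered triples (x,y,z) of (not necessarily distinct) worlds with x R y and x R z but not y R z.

29

Enumerating: (w1,w4,w1), (w1,w4,w7), (w1,w5,w1), (w1,w5,w4), (w1,w7,w1), (w1,w7,w5), (w2,w7,w2), (w3,w2,w3), (w3,w2,w6), (w4,w3,w4), (w4,w3,w5), (w4,w5,w4), … and 17 more.
Total: 29.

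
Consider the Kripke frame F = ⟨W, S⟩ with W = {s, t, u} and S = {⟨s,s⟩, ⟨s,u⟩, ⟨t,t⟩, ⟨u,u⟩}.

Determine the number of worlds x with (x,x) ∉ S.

S is reflexive; there are no such worlds.

0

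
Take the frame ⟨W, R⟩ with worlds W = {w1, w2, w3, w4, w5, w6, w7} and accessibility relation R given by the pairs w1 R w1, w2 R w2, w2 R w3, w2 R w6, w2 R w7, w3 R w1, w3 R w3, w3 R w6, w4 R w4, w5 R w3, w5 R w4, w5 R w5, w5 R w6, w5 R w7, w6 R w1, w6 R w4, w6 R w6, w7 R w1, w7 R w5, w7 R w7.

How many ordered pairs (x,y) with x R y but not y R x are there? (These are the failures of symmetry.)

Enumerating: (w2,w3), (w2,w6), (w2,w7), (w3,w1), (w3,w6), (w5,w3), (w5,w4), (w5,w6), (w6,w1), (w6,w4), (w7,w1).

11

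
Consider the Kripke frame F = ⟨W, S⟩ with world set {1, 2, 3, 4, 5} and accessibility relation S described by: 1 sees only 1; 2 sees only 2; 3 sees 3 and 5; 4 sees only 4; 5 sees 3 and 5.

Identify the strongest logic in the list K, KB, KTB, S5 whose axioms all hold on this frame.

Symmetric (axiom B): yes — every pair in S has its reverse in S.
Reflexive (axiom T): yes — every world is S-related to itself.
Euclidean (axiom 5): yes — any two successors of a common world are S-related.
So F validates K, KB, KTB, S5. The strongest is S5.

S5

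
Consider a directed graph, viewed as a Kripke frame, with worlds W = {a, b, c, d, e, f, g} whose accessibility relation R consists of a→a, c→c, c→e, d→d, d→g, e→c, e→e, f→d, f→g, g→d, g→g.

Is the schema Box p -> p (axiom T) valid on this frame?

The schema T characterises exactly the reflexive frames.
Reflexive: no — b is not related to itself.

No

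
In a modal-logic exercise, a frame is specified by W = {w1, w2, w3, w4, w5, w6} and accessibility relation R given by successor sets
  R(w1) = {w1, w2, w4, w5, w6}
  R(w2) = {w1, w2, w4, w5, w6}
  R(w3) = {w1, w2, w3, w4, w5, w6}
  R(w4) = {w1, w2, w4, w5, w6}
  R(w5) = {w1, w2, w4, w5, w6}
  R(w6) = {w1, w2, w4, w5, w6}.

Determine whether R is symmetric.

Symmetric: no — w3 R w1 but not w1 R w3.

No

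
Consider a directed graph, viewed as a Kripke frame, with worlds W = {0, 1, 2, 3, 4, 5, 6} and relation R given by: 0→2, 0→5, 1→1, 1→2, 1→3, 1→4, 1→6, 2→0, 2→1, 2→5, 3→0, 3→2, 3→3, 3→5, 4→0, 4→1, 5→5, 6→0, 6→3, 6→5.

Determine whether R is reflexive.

Reflexive: no — 0 is not related to itself.

No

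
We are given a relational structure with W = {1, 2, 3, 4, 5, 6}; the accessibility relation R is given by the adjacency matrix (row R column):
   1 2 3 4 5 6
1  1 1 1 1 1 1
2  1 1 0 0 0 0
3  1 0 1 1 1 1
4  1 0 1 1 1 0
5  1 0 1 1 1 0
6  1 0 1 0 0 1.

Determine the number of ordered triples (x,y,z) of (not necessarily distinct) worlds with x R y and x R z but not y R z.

Enumerating: (1,2,3), (1,2,4), (1,2,5), (1,2,6), (1,3,2), (1,4,2), (1,4,6), (1,5,2), (1,5,6), (1,6,2), (1,6,4), (1,6,5), (3,4,6), (3,5,6), (3,6,4), (3,6,5).

16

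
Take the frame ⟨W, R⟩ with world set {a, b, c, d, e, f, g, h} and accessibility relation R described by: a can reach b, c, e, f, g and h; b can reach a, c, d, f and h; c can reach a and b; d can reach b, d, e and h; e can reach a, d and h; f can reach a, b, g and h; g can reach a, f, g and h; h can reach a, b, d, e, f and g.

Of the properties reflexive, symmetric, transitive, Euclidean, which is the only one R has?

symmetric

Reflexive: no — a is not related to itself.
Symmetric: yes — every pair in R has its reverse in R.
Transitive: no — a R b and b R d, but not a R d.
Euclidean: no — a R b and a R e, but not b R e.
Only symmetric holds.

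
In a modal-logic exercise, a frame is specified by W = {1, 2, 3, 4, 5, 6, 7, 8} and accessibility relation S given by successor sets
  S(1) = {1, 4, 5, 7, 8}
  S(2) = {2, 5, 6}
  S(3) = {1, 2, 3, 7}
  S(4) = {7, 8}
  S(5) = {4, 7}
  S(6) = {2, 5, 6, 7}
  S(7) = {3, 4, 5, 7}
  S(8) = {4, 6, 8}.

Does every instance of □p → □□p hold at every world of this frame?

By correspondence theory, 4 is valid on a frame iff S is transitive.
Transitive: no — 1 S 7 and 7 S 3, but not 1 S 3.

No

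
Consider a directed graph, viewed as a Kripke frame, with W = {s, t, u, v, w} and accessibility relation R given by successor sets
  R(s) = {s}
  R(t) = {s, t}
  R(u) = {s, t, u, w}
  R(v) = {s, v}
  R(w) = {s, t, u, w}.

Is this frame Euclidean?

No

Euclidean: no — u R s and u R t, but not s R t.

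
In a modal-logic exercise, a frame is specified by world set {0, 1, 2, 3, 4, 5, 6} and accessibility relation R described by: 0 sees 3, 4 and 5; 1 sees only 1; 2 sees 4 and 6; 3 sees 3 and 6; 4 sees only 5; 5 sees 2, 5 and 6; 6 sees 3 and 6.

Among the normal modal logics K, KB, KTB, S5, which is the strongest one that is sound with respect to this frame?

Symmetric (axiom B): no — 0 R 3 but not 3 R 0.
Reflexive (axiom T): no — 0 is not related to itself.
Euclidean (axiom 5): no — 0 R 3 and 0 R 4, but not 3 R 4.
So F validates K; KB would additionally require R to be symmetric. The strongest is K.

K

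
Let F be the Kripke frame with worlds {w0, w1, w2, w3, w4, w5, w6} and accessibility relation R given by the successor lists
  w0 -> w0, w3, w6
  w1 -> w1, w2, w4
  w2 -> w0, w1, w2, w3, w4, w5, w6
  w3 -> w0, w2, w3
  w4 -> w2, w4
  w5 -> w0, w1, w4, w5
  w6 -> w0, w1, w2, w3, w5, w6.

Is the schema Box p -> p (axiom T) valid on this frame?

Yes

The schema T characterises exactly the reflexive frames.
Reflexive: yes — every world is R-related to itself.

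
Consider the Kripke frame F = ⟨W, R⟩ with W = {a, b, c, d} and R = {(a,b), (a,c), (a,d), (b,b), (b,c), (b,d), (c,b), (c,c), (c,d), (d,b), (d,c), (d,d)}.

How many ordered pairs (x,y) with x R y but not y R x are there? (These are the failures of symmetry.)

Enumerating: (a,b), (a,c), (a,d).

3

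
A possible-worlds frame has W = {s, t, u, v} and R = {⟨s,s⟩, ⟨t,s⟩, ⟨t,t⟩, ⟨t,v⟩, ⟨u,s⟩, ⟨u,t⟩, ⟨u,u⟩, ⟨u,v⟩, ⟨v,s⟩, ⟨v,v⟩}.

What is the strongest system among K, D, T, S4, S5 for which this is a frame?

S4

Serial (axiom D): yes — every world has a successor (e.g. s R s).
Reflexive (axiom T): yes — every world is R-related to itself.
Transitive (axiom 4): yes — every two-step R-path is closed by a direct edge.
Euclidean (axiom 5): no — t R s and t R v, but not s R v.
So F validates K, D, T, S4; S5 would additionally require R to be Euclidean. The strongest is S4.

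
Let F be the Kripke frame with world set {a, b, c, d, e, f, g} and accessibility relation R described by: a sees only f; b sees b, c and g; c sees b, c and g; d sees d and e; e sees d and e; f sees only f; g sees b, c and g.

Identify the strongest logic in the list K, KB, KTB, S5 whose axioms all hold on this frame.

K

Symmetric (axiom B): no — a R f but not f R a.
Reflexive (axiom T): no — a is not related to itself.
Euclidean (axiom 5): yes — any two successors of a common world are R-related.
So F validates K; KB would additionally require R to be symmetric. The strongest is K.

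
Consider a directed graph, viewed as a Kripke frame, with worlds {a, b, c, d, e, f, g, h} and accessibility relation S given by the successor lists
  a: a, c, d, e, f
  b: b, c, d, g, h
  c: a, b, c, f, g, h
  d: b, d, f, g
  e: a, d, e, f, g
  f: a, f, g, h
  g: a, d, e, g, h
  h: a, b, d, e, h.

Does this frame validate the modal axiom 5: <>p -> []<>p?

No

Axiom 5 corresponds to the accessibility relation being Euclidean.
Euclidean: no — a S c and a S d, but not c S d.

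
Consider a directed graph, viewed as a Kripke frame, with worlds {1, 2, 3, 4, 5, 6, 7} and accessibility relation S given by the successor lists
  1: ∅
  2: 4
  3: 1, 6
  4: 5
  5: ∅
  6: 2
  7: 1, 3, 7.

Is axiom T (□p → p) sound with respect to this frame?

No

Axiom T corresponds to the accessibility relation being reflexive.
Reflexive: no — 1 is not related to itself.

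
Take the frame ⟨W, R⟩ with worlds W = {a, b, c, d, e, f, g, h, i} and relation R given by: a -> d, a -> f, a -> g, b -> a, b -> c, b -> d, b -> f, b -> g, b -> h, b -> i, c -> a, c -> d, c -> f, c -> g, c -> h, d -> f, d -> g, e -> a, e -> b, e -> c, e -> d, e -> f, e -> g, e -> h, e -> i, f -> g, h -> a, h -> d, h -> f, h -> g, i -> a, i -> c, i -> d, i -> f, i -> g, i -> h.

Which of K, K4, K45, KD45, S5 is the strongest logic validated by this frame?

Transitive (axiom 4): yes — every two-step R-path is closed by a direct edge.
Euclidean (axiom 5): no — a R f and a R d, but not f R d.
Serial (axiom D): no — g has no R-successor.
Reflexive (axiom T): no — a is not related to itself.
So F validates K, K4; K45 would additionally require R to be Euclidean. The strongest is K4.

K4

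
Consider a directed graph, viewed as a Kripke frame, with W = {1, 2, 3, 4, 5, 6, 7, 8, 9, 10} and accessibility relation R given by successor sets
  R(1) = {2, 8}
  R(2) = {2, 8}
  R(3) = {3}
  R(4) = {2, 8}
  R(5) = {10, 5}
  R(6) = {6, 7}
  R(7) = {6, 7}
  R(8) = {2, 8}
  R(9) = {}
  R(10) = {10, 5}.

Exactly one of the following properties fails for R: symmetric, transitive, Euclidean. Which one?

Symmetric: no — 1 R 2 but not 2 R 1.
Transitive: yes — every two-step R-path is closed by a direct edge.
Euclidean: yes — any two successors of a common world are R-related.
Only symmetric fails.

symmetric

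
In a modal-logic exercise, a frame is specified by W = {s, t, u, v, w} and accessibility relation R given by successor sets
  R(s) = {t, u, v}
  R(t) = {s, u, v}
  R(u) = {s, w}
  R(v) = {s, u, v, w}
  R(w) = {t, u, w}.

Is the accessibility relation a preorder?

Reflexive: no — s is not related to itself.
Transitive: no — s R u and u R w, but not s R w.
So R is not a preorder.

No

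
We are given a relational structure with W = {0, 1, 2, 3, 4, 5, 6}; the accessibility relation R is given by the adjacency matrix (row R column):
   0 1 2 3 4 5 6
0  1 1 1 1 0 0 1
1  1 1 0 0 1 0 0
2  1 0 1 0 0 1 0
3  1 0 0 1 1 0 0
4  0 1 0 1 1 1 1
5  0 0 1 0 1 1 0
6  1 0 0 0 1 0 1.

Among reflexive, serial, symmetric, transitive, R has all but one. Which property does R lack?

Reflexive: yes — every world is R-related to itself.
Serial: yes — every world has a successor (e.g. 0 R 0).
Symmetric: yes — every pair in R has its reverse in R.
Transitive: no — 0 R 1 and 1 R 4, but not 0 R 4.
Only transitive fails.

transitive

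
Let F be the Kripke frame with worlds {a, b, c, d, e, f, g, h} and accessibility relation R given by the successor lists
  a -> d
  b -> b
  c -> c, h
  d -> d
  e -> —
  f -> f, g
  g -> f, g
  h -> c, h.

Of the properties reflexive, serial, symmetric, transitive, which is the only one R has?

Reflexive: no — a is not related to itself.
Serial: no — e has no R-successor.
Symmetric: no — a R d but not d R a.
Transitive: yes — every two-step R-path is closed by a direct edge.
Only transitive holds.

transitive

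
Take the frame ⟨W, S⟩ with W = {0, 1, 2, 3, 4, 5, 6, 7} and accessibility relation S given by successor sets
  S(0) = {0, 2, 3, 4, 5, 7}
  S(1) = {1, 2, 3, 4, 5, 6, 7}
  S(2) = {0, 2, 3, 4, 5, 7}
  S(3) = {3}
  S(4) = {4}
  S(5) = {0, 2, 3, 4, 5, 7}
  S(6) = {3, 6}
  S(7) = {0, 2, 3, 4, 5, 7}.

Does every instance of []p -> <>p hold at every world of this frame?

Yes

The schema D characterises exactly the serial frames.
Serial: yes — every world has a successor (e.g. 0 S 0).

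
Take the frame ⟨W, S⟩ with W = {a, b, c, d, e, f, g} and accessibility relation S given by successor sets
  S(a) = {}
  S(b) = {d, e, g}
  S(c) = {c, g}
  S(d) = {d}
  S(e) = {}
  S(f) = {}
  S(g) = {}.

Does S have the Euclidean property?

No

Euclidean: no — b S d and b S e, but not d S e.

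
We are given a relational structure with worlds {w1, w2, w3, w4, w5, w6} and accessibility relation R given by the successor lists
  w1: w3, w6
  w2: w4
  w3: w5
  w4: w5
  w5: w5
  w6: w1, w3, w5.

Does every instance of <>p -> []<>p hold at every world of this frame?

No

By correspondence theory, 5 is valid on a frame iff R is Euclidean.
Euclidean: no — w1 R w3 and w1 R w6, but not w3 R w6.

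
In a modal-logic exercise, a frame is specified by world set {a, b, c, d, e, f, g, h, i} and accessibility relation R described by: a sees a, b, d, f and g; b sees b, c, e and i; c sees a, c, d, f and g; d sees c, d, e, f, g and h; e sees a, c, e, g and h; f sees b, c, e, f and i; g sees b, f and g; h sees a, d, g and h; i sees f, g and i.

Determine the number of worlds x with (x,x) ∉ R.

0

R is reflexive; there are no such worlds.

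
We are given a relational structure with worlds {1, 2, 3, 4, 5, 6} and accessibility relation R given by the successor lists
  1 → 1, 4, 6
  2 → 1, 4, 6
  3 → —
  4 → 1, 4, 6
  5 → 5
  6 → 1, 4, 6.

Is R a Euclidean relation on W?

Euclidean: yes — any two successors of a common world are R-related.

Yes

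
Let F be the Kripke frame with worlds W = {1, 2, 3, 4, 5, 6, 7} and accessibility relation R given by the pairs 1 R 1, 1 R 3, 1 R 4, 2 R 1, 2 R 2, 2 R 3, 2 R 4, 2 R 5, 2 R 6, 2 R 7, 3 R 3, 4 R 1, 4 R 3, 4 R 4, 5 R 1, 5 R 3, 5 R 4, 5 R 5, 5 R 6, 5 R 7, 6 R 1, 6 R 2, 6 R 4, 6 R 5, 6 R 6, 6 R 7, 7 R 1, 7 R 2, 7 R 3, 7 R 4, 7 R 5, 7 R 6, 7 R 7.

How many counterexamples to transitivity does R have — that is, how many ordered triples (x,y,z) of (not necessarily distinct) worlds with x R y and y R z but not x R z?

Enumerating: (5,6,2), (5,7,2), (6,1,3), (6,2,3), (6,4,3), (6,5,3), (6,7,3).

7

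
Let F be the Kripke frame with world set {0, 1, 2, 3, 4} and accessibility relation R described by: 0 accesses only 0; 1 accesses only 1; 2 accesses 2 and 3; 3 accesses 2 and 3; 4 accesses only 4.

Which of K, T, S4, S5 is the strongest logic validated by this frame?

Reflexive (axiom T): yes — every world is R-related to itself.
Transitive (axiom 4): yes — every two-step R-path is closed by a direct edge.
Euclidean (axiom 5): yes — any two successors of a common world are R-related.
So F validates K, T, S4, S5. The strongest is S5.

S5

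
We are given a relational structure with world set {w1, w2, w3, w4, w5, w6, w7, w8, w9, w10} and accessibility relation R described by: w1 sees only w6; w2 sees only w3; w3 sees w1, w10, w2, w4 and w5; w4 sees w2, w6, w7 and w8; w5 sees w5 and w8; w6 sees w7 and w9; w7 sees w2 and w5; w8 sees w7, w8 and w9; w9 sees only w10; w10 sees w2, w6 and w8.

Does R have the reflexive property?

Reflexive: no — w1 is not related to itself.

No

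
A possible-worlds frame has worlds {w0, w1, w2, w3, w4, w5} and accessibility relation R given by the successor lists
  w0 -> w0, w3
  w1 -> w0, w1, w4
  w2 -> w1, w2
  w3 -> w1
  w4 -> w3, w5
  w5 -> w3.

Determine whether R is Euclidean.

Euclidean: no — w1 R w0 and w1 R w4, but not w0 R w4.

No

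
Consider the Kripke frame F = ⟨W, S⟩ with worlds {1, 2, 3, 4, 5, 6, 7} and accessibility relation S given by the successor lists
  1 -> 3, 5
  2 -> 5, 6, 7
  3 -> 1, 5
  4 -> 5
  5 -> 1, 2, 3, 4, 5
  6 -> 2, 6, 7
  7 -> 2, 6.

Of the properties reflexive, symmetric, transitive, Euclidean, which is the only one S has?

Reflexive: no — 1 is not related to itself.
Symmetric: yes — every pair in S has its reverse in S.
Transitive: no — 1 S 5 and 5 S 2, but not 1 S 2.
Euclidean: no — 2 S 5 and 2 S 6, but not 5 S 6.
Only symmetric holds.

symmetric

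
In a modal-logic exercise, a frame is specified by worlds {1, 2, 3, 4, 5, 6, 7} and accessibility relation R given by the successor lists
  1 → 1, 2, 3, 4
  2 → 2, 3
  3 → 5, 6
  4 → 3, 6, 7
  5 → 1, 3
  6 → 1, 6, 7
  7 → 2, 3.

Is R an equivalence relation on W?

Reflexive: no — 3 is not related to itself.
Symmetric: no — 1 R 2 but not 2 R 1.
Transitive: no — 1 R 3 and 3 R 5, but not 1 R 5.
So R is not an equivalence relation.

No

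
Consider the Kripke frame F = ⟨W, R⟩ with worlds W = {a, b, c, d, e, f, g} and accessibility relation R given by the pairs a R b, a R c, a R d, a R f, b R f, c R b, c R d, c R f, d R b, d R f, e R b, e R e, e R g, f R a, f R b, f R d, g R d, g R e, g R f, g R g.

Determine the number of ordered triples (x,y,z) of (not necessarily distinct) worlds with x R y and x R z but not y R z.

Enumerating: (a,b,b), (a,b,c), (a,b,d), (a,c,c), (a,d,c), (a,d,d), (a,f,c), (a,f,f), (b,f,f), (c,b,b), (c,b,d), (c,d,d), … and 21 more.
Total: 33.

33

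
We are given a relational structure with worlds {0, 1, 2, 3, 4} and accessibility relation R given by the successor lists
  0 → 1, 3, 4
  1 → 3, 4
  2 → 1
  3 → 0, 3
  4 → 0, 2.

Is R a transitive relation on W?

Transitive: no — 0 R 4 and 4 R 2, but not 0 R 2.

No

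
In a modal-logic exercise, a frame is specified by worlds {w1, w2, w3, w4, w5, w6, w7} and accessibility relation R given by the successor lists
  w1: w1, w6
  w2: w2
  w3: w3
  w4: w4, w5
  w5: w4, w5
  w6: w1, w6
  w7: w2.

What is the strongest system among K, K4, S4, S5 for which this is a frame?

K4

Transitive (axiom 4): yes — every two-step R-path is closed by a direct edge.
Reflexive (axiom T): no — w7 is not related to itself.
Euclidean (axiom 5): yes — any two successors of a common world are R-related.
So F validates K, K4; S4 would additionally require R to be reflexive. The strongest is K4.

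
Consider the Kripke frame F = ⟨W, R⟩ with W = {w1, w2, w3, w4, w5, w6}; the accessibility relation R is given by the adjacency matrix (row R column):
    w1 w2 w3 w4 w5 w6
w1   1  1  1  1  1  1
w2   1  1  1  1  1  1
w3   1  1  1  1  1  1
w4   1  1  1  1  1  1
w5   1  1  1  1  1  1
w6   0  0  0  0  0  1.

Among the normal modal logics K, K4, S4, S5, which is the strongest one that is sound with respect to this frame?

Transitive (axiom 4): yes — every two-step R-path is closed by a direct edge.
Reflexive (axiom T): yes — every world is R-related to itself.
Euclidean (axiom 5): no — w1 R w6 and w1 R w2, but not w6 R w2.
So F validates K, K4, S4; S5 would additionally require R to be Euclidean. The strongest is S4.

S4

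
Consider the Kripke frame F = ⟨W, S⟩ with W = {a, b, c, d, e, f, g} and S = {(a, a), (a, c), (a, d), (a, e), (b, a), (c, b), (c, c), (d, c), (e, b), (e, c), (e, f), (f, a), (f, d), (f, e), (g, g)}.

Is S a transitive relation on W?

Transitive: no — a S c and c S b, but not a S b.

No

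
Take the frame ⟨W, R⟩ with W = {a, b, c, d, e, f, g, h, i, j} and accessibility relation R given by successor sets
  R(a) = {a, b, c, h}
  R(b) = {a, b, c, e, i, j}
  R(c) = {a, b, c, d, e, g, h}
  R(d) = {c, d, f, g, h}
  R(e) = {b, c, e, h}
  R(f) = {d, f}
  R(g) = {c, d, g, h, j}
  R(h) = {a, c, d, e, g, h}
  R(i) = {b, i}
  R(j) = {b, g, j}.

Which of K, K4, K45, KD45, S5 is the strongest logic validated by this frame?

Transitive (axiom 4): no — a R b and b R e, but not a R e.
Euclidean (axiom 5): no — a R b and a R h, but not b R h.
Serial (axiom D): yes — every world has a successor (e.g. a R a).
Reflexive (axiom T): yes — every world is R-related to itself.
So F validates K; K4 would additionally require R to be transitive. The strongest is K.

K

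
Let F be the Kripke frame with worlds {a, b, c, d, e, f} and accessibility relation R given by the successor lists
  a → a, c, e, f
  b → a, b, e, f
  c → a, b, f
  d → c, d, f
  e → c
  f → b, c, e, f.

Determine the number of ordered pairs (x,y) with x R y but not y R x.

Enumerating: (a,e), (a,f), (b,a), (b,e), (c,b), (d,c), (d,f), (e,c), (f,e).

9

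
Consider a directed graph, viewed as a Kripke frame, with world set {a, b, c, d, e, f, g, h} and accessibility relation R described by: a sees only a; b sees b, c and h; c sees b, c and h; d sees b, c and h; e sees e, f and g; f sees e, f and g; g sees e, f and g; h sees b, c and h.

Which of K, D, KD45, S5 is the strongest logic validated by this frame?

KD45

Serial (axiom D): yes — every world has a successor (e.g. a R a).
Euclidean (axiom 5): yes — any two successors of a common world are R-related.
Transitive (axiom 4): yes — every two-step R-path is closed by a direct edge.
Reflexive (axiom T): no — d is not related to itself.
So F validates K, D, KD45; S5 would additionally require R to be reflexive. The strongest is KD45.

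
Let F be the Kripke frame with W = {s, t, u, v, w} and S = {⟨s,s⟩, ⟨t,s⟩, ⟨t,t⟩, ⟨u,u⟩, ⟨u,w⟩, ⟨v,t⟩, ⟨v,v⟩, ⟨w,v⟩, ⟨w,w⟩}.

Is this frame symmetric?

No

Symmetric: no — t S s but not s S t.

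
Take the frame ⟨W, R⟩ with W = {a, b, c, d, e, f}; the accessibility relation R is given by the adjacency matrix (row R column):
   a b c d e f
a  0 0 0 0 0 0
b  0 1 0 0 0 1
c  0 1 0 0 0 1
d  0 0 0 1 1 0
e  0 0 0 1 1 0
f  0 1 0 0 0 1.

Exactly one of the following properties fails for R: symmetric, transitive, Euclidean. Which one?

symmetric

Symmetric: no — c R b but not b R c.
Transitive: yes — every two-step R-path is closed by a direct edge.
Euclidean: yes — any two successors of a common world are R-related.
Only symmetric fails.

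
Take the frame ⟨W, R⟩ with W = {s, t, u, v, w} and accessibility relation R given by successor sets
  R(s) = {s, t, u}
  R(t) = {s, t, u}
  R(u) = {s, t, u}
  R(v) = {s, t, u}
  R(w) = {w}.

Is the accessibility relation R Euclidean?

Yes

Euclidean: yes — any two successors of a common world are R-related.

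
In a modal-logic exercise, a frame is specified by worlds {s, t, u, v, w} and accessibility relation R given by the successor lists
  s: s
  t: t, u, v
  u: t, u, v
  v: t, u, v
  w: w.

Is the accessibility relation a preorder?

Reflexive: yes — every world is R-related to itself.
Transitive: yes — every two-step R-path is closed by a direct edge.
So R is a preorder.

Yes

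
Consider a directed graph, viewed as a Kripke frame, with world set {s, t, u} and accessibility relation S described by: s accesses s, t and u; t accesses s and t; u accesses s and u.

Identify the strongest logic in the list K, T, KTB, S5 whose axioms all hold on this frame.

KTB

Reflexive (axiom T): yes — every world is S-related to itself.
Symmetric (axiom B): yes — every pair in S has its reverse in S.
Euclidean (axiom 5): no — s S t and s S u, but not t S u.
So F validates K, T, KTB; S5 would additionally require S to be Euclidean. The strongest is KTB.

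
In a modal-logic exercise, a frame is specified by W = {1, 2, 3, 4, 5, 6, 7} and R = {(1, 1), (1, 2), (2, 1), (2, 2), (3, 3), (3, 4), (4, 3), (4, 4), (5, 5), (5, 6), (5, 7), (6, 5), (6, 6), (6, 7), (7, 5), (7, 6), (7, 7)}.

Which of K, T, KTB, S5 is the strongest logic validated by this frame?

Reflexive (axiom T): yes — every world is R-related to itself.
Symmetric (axiom B): yes — every pair in R has its reverse in R.
Euclidean (axiom 5): yes — any two successors of a common world are R-related.
So F validates K, T, KTB, S5. The strongest is S5.

S5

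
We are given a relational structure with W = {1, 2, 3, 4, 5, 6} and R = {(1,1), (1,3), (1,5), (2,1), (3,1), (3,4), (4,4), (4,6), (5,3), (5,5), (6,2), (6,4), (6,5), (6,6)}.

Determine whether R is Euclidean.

No

Euclidean: no — 1 R 3 and 1 R 5, but not 3 R 5.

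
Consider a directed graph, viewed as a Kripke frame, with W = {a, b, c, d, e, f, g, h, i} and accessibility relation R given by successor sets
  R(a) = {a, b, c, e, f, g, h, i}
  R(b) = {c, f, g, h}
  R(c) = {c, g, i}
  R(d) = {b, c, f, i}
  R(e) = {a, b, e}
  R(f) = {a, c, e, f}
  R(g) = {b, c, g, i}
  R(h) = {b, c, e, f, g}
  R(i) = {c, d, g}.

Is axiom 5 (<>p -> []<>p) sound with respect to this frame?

Axiom 5 corresponds to the accessibility relation being Euclidean.
Euclidean: no — a R b and a R e, but not b R e.

No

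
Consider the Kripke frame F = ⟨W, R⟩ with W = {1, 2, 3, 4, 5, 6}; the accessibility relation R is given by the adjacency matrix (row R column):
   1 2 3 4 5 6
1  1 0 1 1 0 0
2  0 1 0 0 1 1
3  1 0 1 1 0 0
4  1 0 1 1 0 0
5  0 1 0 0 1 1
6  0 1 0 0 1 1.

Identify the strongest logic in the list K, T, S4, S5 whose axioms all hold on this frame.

S5

Reflexive (axiom T): yes — every world is R-related to itself.
Transitive (axiom 4): yes — every two-step R-path is closed by a direct edge.
Euclidean (axiom 5): yes — any two successors of a common world are R-related.
So F validates K, T, S4, S5. The strongest is S5.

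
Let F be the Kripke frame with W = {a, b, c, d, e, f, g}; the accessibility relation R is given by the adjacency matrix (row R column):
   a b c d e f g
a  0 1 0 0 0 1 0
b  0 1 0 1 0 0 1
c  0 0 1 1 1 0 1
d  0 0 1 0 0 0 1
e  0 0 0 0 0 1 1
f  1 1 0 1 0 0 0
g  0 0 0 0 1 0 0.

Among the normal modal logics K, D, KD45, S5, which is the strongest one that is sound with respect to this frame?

D

Serial (axiom D): yes — every world has a successor (e.g. a R b).
Euclidean (axiom 5): no — a R b and a R f, but not b R f.
Transitive (axiom 4): no — a R b and b R d, but not a R d.
Reflexive (axiom T): no — a is not related to itself.
So F validates K, D; KD45 would additionally require R to be Euclidean and transitive. The strongest is D.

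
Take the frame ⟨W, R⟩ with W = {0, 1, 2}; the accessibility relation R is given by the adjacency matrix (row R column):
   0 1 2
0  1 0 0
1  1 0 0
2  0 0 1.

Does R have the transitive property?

Transitive: yes — every two-step R-path is closed by a direct edge.

Yes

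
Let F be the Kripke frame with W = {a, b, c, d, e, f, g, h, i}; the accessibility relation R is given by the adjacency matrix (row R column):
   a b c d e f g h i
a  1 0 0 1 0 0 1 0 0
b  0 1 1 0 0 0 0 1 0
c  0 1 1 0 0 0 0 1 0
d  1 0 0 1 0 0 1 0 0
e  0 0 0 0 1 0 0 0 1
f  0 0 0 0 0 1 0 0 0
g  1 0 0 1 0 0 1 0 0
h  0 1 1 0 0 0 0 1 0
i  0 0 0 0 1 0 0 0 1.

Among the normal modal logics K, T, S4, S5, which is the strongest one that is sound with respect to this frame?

Reflexive (axiom T): yes — every world is R-related to itself.
Transitive (axiom 4): yes — every two-step R-path is closed by a direct edge.
Euclidean (axiom 5): yes — any two successors of a common world are R-related.
So F validates K, T, S4, S5. The strongest is S5.

S5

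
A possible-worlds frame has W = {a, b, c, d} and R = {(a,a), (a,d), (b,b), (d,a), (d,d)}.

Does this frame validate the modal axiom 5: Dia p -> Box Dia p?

Yes

The schema 5 characterises exactly the Euclidean frames.
Euclidean: yes — any two successors of a common world are R-related.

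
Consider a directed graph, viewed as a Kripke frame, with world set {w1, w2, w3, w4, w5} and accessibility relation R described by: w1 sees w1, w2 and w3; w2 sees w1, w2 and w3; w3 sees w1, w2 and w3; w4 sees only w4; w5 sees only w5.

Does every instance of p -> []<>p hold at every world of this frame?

By correspondence theory, B is valid on a frame iff R is symmetric.
Symmetric: yes — every pair in R has its reverse in R.

Yes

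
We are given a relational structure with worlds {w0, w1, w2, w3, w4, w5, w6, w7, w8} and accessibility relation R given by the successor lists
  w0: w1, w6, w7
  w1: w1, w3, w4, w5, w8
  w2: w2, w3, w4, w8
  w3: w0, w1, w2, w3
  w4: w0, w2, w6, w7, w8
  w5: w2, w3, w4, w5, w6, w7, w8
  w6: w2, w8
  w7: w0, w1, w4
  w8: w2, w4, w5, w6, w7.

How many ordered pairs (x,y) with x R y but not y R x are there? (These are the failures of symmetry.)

16

Enumerating: (w0,w1), (w0,w6), (w1,w4), (w1,w5), (w1,w8), (w3,w0), (w4,w0), (w4,w6), (w5,w2), (w5,w3), (w5,w4), (w5,w6), (w5,w7), (w6,w2), (w7,w1), (w8,w7).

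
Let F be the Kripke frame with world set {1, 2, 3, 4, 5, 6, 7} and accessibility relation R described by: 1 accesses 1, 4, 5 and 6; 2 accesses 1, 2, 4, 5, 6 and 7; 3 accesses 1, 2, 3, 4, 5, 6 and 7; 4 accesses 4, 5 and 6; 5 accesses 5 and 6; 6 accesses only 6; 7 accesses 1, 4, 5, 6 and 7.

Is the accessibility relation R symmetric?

No

Symmetric: no — 1 R 4 but not 4 R 1.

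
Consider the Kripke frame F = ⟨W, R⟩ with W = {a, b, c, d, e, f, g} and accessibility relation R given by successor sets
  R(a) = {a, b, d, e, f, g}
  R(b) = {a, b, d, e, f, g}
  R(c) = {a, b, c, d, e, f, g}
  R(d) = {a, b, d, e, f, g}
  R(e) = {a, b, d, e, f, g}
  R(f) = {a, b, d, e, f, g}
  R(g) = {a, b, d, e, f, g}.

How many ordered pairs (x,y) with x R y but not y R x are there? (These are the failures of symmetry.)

Enumerating: (c,a), (c,b), (c,d), (c,e), (c,f), (c,g).

6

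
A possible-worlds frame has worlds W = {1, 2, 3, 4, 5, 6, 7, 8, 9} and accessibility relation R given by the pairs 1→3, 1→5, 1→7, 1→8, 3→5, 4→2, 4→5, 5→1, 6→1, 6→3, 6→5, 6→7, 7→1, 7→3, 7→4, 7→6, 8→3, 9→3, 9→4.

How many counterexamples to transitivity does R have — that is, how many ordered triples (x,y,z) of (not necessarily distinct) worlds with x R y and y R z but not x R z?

25

Enumerating: (1,5,1), (1,7,1), (1,7,4), (1,7,6), (3,5,1), (4,5,1), (5,1,3), (5,1,5), (5,1,7), (5,1,8), (6,1,8), (6,7,4), … and 13 more.
Total: 25.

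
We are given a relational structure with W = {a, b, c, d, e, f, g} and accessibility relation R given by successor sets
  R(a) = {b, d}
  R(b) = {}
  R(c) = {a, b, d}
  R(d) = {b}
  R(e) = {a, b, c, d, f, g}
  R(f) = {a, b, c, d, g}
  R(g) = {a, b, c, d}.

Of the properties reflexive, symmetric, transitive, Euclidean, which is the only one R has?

transitive

Reflexive: no — a is not related to itself.
Symmetric: no — a R b but not b R a.
Transitive: yes — every two-step R-path is closed by a direct edge.
Euclidean: no — a R b and a R d, but not b R d.
Only transitive holds.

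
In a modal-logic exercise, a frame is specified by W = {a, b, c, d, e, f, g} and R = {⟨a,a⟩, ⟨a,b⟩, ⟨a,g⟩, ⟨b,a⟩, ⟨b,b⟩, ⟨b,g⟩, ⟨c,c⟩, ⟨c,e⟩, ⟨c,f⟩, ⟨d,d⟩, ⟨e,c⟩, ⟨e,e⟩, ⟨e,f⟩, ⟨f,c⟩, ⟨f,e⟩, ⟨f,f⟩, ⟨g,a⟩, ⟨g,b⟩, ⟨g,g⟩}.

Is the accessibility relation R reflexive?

Reflexive: yes — every world is R-related to itself.

Yes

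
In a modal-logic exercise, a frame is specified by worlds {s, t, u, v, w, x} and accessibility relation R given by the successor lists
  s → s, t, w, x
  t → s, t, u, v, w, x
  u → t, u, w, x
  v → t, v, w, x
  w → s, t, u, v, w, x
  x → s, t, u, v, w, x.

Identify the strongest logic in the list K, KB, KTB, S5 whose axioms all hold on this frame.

Symmetric (axiom B): yes — every pair in R has its reverse in R.
Reflexive (axiom T): yes — every world is R-related to itself.
Euclidean (axiom 5): no — t R s and t R u, but not s R u.
So F validates K, KB, KTB; S5 would additionally require R to be Euclidean. The strongest is KTB.

KTB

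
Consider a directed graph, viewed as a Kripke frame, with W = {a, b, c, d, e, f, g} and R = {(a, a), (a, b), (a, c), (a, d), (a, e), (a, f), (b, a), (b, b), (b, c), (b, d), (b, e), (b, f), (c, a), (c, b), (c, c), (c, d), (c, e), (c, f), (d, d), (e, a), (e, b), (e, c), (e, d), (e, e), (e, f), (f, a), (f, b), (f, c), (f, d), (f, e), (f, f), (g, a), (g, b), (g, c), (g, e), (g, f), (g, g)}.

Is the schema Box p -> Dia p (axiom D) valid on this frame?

Axiom D corresponds to the accessibility relation being serial.
Serial: yes — every world has a successor (e.g. a R a).

Yes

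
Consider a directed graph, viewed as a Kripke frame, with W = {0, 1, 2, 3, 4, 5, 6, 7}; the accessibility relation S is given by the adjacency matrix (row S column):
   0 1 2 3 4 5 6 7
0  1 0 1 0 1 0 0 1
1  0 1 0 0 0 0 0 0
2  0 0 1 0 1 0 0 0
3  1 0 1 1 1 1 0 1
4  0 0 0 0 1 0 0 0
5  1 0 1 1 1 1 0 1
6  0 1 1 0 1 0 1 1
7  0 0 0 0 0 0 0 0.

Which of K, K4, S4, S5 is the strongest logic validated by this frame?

Transitive (axiom 4): yes — every two-step S-path is closed by a direct edge.
Reflexive (axiom T): no — 7 is not related to itself.
Euclidean (axiom 5): no — 0 S 2 and 0 S 7, but not 2 S 7.
So F validates K, K4; S4 would additionally require S to be reflexive. The strongest is K4.

K4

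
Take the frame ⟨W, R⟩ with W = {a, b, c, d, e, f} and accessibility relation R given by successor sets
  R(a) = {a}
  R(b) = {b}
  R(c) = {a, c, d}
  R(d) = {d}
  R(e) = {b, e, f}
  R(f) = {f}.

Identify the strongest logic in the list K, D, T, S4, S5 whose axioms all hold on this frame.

S4

Serial (axiom D): yes — every world has a successor (e.g. a R a).
Reflexive (axiom T): yes — every world is R-related to itself.
Transitive (axiom 4): yes — every two-step R-path is closed by a direct edge.
Euclidean (axiom 5): no — c R a and c R d, but not a R d.
So F validates K, D, T, S4; S5 would additionally require R to be Euclidean. The strongest is S4.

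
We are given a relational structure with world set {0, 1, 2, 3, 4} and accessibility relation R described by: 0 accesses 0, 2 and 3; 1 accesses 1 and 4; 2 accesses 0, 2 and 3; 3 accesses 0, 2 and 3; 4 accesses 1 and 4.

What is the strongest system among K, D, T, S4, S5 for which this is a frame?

Serial (axiom D): yes — every world has a successor (e.g. 0 R 0).
Reflexive (axiom T): yes — every world is R-related to itself.
Transitive (axiom 4): yes — every two-step R-path is closed by a direct edge.
Euclidean (axiom 5): yes — any two successors of a common world are R-related.
So F validates K, D, T, S4, S5. The strongest is S5.

S5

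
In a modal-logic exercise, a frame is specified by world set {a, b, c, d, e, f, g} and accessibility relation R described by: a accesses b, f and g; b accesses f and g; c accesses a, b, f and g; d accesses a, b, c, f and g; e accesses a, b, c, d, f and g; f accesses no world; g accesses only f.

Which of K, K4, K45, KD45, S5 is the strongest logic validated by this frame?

Transitive (axiom 4): yes — every two-step R-path is closed by a direct edge.
Euclidean (axiom 5): no — a R f and a R b, but not f R b.
Serial (axiom D): no — f has no R-successor.
Reflexive (axiom T): no — a is not related to itself.
So F validates K, K4; K45 would additionally require R to be Euclidean. The strongest is K4.

K4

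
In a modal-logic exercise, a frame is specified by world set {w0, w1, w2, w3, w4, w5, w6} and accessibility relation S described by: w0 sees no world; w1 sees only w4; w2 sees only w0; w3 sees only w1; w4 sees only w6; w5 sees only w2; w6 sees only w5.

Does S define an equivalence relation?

Reflexive: no — w0 is not related to itself.
Symmetric: no — w1 S w4 but not w4 S w1.
Transitive: no — w1 S w4 and w4 S w6, but not w1 S w6.
So S is not an equivalence relation.

No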